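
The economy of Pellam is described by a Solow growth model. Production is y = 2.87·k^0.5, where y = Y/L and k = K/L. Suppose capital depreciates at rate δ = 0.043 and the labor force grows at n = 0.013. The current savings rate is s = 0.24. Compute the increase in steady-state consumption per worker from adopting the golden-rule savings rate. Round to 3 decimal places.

Capital per worker breaks even when investment replaces (n + δ)·k; here n + δ = 0.056.
Current steady state (s = 0.24): k* = (0.24·2.87/0.056)^(1/0.5) ≈ 151.2900, y* = 2.87·151.2900^0.5 ≈ 35.3010, c* = (1−0.24)·35.3010 ≈ 26.8288.
Maximizing c = f(k) − (n+δ)·k gives f'(k) = n+δ, i.e. 0.5·2.87·k^(0.5−1) = 0.056, so k_gold = (0.5·2.87/0.056)^(1/0.5) ≈ 656.6406.
y_gold = 2.87·656.6406^0.5 ≈ 73.5438, c_gold = y_gold − 0.056·k_gold ≈ 36.7719.
Gain: Δc = 36.7719 − 26.8288 ≈ 9.9431.

Δc ≈ 9.943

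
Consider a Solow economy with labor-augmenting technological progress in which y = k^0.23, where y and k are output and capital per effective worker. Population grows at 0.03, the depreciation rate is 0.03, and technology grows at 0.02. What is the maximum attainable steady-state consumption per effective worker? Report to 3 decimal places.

Break-even investment rate: n + g + δ = 0.03 + 0.02 + 0.03 = 0.08.
At the golden rule the marginal product of capital equals n+g+δ: 0.23·k^(0.23−1) = 0.08. Solving, k_gold = (0.23/0.08)^(1/0.77) ≈ 3.9412.
y_gold = 3.9412^0.23 ≈ 1.3709.
c_gold = y_gold − (n+g+δ)·k_gold = 1.3709 − 0.08·3.9412 ≈ 1.0556.

c_gold ≈ 1.056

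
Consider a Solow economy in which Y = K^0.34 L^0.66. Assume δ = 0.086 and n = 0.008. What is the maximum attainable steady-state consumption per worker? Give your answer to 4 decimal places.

Capital per worker breaks even when investment replaces (n + δ)·k; here n + δ = 0.094.
Maximizing c = f(k) − (n+δ)·k gives f'(k) = n+δ, i.e. 0.34·k^(0.34−1) = 0.094, so k_gold = (0.34/0.094)^(1/0.66) ≈ 7.0143.
y_gold = 7.0143^0.34 ≈ 1.9393.
c_gold = y_gold − (n+δ)·k_gold = 1.9393 − 0.094·7.0143 ≈ 1.2799.

c_gold ≈ 1.2799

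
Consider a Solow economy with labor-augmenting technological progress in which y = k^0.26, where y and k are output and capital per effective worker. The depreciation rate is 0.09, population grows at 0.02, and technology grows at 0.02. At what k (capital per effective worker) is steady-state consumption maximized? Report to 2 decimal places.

The effective depreciation rate is n + g + δ = 0.02 + 0.02 + 0.09 = 0.13.
Maximizing c = f(k) − (n+g+δ)·k gives f'(k) = n+g+δ, i.e. 0.26·k^(0.26−1) = 0.13, so k_gold = (0.26/0.13)^(1/0.74) ≈ 2.5515.

k_gold ≈ 2.55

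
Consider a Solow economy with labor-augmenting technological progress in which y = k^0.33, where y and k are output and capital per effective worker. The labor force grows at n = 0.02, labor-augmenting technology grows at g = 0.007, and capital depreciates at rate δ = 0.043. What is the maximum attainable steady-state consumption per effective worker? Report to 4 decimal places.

c_gold ≈ 1.4380

Capital per effective worker breaks even when investment replaces (n + g + δ)·k; here n + g + δ = 0.07.
Setting f'(k) = n+g+δ gives 0.33·k^(0.33−1) = 0.07, hence k_gold = (0.33/0.07)^(1/0.67) ≈ 10.1181.
y_gold = 10.1181^0.33 ≈ 2.1463.
c_gold = y_gold − (n+g+δ)·k_gold = 2.1463 − 0.07·10.1181 ≈ 1.4380.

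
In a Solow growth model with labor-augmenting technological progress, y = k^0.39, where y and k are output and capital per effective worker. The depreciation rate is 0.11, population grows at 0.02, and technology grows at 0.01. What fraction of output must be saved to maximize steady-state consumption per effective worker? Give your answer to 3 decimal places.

s_gold = 0.390

The effective depreciation rate is n + g + δ = 0.02 + 0.01 + 0.11 = 0.14.
At the golden rule MPK = n+g+δ, and in any Cobb-Douglas steady state s = (n+g+δ)·k/y = MPK·k/y = capital's share 0.39.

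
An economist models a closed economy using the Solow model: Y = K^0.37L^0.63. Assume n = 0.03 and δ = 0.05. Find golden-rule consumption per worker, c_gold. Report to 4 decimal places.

n + δ = 0.03 + 0.05 = 0.08.
Golden rule sets MPK = n+δ: 0.37·k^(0.37−1) = 0.08, so k_gold = (0.37/0.08)^(1/0.63) ≈ 11.3693.
y_gold = 11.3693^0.37 ≈ 2.4582.
c_gold = y_gold − (n+δ)·k_gold = 2.4582 − 0.08·11.3693 ≈ 1.5487.

c_gold ≈ 1.5487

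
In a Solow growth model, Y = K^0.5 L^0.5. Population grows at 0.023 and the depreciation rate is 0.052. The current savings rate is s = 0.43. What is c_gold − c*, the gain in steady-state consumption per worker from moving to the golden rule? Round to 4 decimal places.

Δc ≈ 0.0653

Capital per worker breaks even when investment replaces (n + δ)·k; here n + δ = 0.075.
Current steady state (s = 0.43): k* = (0.43/0.075)^(1/0.5) ≈ 32.8711, y* = 32.8711^0.5 ≈ 5.7333, c* = (1−0.43)·5.7333 ≈ 3.2680.
At the golden rule the marginal product of capital equals n+δ: 0.5·k^(0.5−1) = 0.075. Solving, k_gold = (0.5/0.075)^(1/0.5) ≈ 44.4444.
y_gold = 44.4444^0.5 ≈ 6.6667, c_gold = y_gold − 0.075·k_gold ≈ 3.3333.
Gain: Δc = 3.3333 − 3.2680 ≈ 0.0653.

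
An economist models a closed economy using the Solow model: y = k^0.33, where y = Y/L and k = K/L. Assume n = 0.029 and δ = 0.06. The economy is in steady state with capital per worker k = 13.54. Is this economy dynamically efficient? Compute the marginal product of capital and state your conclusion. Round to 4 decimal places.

dynamically inefficient; MPK ≈ 0.0576

Capital per worker breaks even when investment replaces (n + δ)·k; here n + δ = 0.089.
MPK = 0.33·k^(0.33−1) = 0.33·13.54^(-0.67) ≈ 0.0576.
MPK < 0.089, so the economy is dynamically inefficient (over-saving).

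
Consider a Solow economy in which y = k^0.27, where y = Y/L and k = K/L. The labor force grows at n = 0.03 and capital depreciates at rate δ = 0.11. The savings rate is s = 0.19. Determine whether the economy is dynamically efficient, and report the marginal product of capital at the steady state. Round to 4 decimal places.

dynamically efficient; MPK ≈ 0.1989

n + δ = 0.03 + 0.11 = 0.14.
Steady-state k*: s·k^0.27 = 0.14·k gives k* = (0.19/0.14)^(1/0.73) ≈ 1.5194.
MPK = 0.27·1.5194^(-0.73) ≈ 0.1989.
MPK > n+δ = 0.14, so the economy is dynamically efficient (under-saving).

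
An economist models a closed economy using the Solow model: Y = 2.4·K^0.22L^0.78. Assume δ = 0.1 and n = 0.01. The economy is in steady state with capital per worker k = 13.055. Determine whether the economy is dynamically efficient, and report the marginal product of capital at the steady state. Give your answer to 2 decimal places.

dynamically inefficient; MPK ≈ 0.07

n + δ = 0.01 + 0.1 = 0.11.
MPK = 0.22·2.4·k^(0.22−1) = 0.22·2.4·13.055^(-0.78) ≈ 0.0712.
MPK < 0.11, so the economy is dynamically inefficient (over-saving).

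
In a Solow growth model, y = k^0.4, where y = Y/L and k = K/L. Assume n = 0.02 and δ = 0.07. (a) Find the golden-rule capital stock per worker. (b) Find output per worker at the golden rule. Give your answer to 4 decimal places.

n + δ = 0.02 + 0.07 = 0.09.
At the golden rule the marginal product of capital equals n+δ: 0.4·k^(0.4−1) = 0.09. Solving, k_gold = (0.4/0.09)^(1/0.6) ≈ 12.0142.
y_gold = 12.0142^0.4 ≈ 2.7032.

(a) k_gold ≈ 12.0142; (b) y_gold ≈ 2.7032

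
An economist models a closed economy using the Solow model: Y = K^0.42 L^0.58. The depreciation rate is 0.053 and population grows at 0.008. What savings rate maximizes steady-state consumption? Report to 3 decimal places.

n + δ = 0.008 + 0.053 = 0.061.
At the golden rule MPK = n+δ, and in any Cobb-Douglas steady state s = (n+δ)·k/y = MPK·k/y = capital's share 0.42.

s_gold = 0.420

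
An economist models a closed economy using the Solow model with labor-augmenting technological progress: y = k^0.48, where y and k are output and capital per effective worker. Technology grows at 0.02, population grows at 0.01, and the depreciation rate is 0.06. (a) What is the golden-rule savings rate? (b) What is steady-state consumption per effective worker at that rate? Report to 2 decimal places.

(a) s_gold = 0.48; (b) c_gold ≈ 2.44

Capital per effective worker breaks even when investment replaces (n + g + δ)·k; here n + g + δ = 0.09.
For Cobb-Douglas, s_gold equals capital's share: s_gold = 0.48.
Setting f'(k) = n+g+δ gives 0.48·k^(0.48−1) = 0.09, hence k_gold = (0.48/0.09)^(1/0.52) ≈ 25.0077.
y_gold = 25.0077^0.48 ≈ 4.6890; c_gold = (1−0.48)·y_gold ≈ 2.4383.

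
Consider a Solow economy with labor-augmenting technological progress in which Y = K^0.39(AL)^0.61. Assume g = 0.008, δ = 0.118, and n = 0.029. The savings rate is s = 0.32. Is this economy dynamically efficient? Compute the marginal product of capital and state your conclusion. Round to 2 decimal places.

n + g + δ = 0.029 + 0.008 + 0.118 = 0.155.
Steady-state k*: s·k^0.39 = 0.155·k gives k* = (0.32/0.155)^(1/0.61) ≈ 3.2817.
MPK = 0.39·3.2817^(-0.61) ≈ 0.1889.
MPK > n+g+δ = 0.155, so the economy is dynamically efficient (under-saving).

dynamically efficient; MPK ≈ 0.19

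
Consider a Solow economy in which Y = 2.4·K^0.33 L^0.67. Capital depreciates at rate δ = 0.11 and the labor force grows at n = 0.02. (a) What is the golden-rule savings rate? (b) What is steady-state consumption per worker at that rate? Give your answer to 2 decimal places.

(a) s_gold = 0.33; (b) c_gold ≈ 3.92

n + δ = 0.02 + 0.11 = 0.13.
For Cobb-Douglas, s_gold equals capital's share: s_gold = 0.33.
Golden rule sets MPK = n+δ: 0.33·2.4·k^(0.33−1) = 0.13, so k_gold = (0.33·2.4/0.13)^(1/0.67) ≈ 14.8360.
y_gold = 2.4·14.8360^0.33 ≈ 5.8445; c_gold = (1−0.33)·y_gold ≈ 3.9158.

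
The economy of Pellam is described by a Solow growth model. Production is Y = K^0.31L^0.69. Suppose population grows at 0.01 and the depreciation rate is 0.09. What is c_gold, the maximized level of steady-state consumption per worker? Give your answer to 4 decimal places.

c_gold ≈ 1.1471

n + δ = 0.01 + 0.09 = 0.1.
Golden rule sets MPK = n+δ: 0.31·k^(0.31−1) = 0.1, so k_gold = (0.31/0.1)^(1/0.69) ≈ 5.1537.
y_gold = 5.1537^0.31 ≈ 1.6625.
c_gold = y_gold − (n+δ)·k_gold = 1.6625 − 0.1·5.1537 ≈ 1.1471.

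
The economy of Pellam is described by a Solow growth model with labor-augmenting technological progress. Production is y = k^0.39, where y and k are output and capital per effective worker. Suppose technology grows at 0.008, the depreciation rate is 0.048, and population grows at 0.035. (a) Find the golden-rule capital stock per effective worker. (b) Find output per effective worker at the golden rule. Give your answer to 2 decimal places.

The effective depreciation rate is n + g + δ = 0.035 + 0.008 + 0.048 = 0.091.
Setting f'(k) = n+g+δ gives 0.39·k^(0.39−1) = 0.091, hence k_gold = (0.39/0.091)^(1/0.61) ≈ 10.8668.
y_gold = 10.8668^0.39 ≈ 2.5356.

(a) k_gold ≈ 10.87; (b) y_gold ≈ 2.54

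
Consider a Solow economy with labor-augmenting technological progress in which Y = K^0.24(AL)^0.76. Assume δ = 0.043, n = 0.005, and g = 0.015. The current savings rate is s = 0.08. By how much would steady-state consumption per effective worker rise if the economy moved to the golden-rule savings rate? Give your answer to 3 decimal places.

Break-even investment rate: n + g + δ = 0.005 + 0.015 + 0.043 = 0.063.
Current steady state (s = 0.08): k* = (0.08/0.063)^(1/0.76) ≈ 1.3693, y* = 1.3693^0.24 ≈ 1.0784, c* = (1−0.08)·1.0784 ≈ 0.9921.
Golden rule sets MPK = n+g+δ: 0.24·k^(0.24−1) = 0.063, so k_gold = (0.24/0.063)^(1/0.76) ≈ 5.8117.
y_gold = 5.8117^0.24 ≈ 1.5256, c_gold = y_gold − 0.063·k_gold ≈ 1.1594.
Gain: Δc = 1.1594 − 0.9921 ≈ 0.1673.

Δc ≈ 0.167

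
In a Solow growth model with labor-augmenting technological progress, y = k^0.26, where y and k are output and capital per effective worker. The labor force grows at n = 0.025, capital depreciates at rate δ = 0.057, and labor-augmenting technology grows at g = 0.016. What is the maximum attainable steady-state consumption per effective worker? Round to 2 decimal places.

Capital per effective worker breaks even when investment replaces (n + g + δ)·k; here n + g + δ = 0.098.
Maximizing c = f(k) − (n+g+δ)·k gives f'(k) = n+g+δ, i.e. 0.26·k^(0.26−1) = 0.098, so k_gold = (0.26/0.098)^(1/0.74) ≈ 3.7379.
y_gold = 3.7379^0.26 ≈ 1.4089.
c_gold = y_gold − (n+g+δ)·k_gold = 1.4089 − 0.098·3.7379 ≈ 1.0426.

c_gold ≈ 1.04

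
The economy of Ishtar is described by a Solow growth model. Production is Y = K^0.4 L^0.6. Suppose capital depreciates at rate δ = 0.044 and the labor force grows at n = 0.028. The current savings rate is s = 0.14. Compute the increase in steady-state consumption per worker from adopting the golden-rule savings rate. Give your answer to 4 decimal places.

The effective depreciation rate is n + δ = 0.028 + 0.044 = 0.072.
Current steady state (s = 0.14): k* = (0.14/0.072)^(1/0.6) ≈ 3.0292, y* = 3.0292^0.4 ≈ 1.5579, c* = (1−0.14)·1.5579 ≈ 1.3398.
At the golden rule the marginal product of capital equals n+δ: 0.4·k^(0.4−1) = 0.072. Solving, k_gold = (0.4/0.072)^(1/0.6) ≈ 17.4266.
y_gold = 17.4266^0.4 ≈ 3.1368, c_gold = y_gold − 0.072·k_gold ≈ 1.8821.
Gain: Δc = 1.8821 − 1.3398 ≈ 0.5423.

Δc ≈ 0.5423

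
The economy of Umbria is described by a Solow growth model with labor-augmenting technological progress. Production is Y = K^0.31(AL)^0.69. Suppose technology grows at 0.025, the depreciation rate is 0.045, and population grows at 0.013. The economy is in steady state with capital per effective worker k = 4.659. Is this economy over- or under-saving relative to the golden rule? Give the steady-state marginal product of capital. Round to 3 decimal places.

under-saving; MPK ≈ 0.107

The effective depreciation rate is n + g + δ = 0.013 + 0.025 + 0.045 = 0.083.
MPK = 0.31·k^(0.31−1) = 0.31·4.659^(-0.69) ≈ 0.1072.
MPK > 0.083, so the economy is dynamically efficient (under-saving).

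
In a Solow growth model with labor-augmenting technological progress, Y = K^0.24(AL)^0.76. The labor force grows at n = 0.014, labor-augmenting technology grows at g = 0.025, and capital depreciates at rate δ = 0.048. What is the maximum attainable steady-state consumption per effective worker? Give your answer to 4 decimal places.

The effective depreciation rate is n + g + δ = 0.014 + 0.025 + 0.048 = 0.087.
Maximizing c = f(k) − (n+g+δ)·k gives f'(k) = n+g+δ, i.e. 0.24·k^(0.24−1) = 0.087, so k_gold = (0.24/0.087)^(1/0.76) ≈ 3.8007.
y_gold = 3.8007^0.24 ≈ 1.3777.
c_gold = y_gold − (n+g+δ)·k_gold = 1.3777 − 0.087·3.8007 ≈ 1.0471.

c_gold ≈ 1.0471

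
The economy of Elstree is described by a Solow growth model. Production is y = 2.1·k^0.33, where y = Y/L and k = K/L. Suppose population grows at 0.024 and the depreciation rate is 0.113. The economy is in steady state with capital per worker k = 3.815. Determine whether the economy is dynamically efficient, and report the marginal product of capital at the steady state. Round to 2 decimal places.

dynamically efficient; MPK ≈ 0.28

Capital per worker breaks even when investment replaces (n + δ)·k; here n + δ = 0.137.
MPK = 0.33·2.1·k^(0.33−1) = 0.33·2.1·3.815^(-0.67) ≈ 0.2826.
MPK > 0.137, so the economy is dynamically efficient (under-saving).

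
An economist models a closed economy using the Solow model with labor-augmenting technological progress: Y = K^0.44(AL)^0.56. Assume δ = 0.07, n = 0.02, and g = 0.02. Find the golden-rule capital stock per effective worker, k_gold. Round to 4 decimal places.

Break-even investment rate: n + g + δ = 0.02 + 0.02 + 0.07 = 0.11.
At the golden rule the marginal product of capital equals n+g+δ: 0.44·k^(0.44−1) = 0.11. Solving, k_gold = (0.44/0.11)^(1/0.56) ≈ 11.8880.

k_gold ≈ 11.8880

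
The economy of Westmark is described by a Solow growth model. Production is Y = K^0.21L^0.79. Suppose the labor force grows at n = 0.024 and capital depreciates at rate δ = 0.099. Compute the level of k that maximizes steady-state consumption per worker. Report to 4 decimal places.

k_gold ≈ 1.9682

The effective depreciation rate is n + δ = 0.024 + 0.099 = 0.123.
Setting f'(k) = n+δ gives 0.21·k^(0.21−1) = 0.123, hence k_gold = (0.21/0.123)^(1/0.79) ≈ 1.9682.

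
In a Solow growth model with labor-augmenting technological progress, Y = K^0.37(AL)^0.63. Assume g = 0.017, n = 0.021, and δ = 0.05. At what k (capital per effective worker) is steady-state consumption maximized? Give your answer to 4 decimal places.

k_gold ≈ 9.7731

Capital per effective worker breaks even when investment replaces (n + g + δ)·k; here n + g + δ = 0.088.
Setting f'(k) = n+g+δ gives 0.37·k^(0.37−1) = 0.088, hence k_gold = (0.37/0.088)^(1/0.63) ≈ 9.7731.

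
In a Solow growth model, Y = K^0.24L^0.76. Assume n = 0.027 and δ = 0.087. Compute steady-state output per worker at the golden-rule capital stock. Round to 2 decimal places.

y_gold ≈ 1.27

n + δ = 0.027 + 0.087 = 0.114.
Golden rule sets MPK = n+δ: 0.24·k^(0.24−1) = 0.114, so k_gold = (0.24/0.114)^(1/0.76) ≈ 2.6632.
Output: y_gold = k_gold^0.24 = 2.6632^0.24 ≈ 1.2650.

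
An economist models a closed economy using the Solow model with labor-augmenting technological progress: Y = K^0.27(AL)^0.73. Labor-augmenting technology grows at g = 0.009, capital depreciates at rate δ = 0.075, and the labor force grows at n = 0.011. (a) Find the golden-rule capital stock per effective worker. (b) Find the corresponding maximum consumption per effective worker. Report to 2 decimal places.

(a) k_gold ≈ 4.18; (b) c_gold ≈ 1.07

n + g + δ = 0.011 + 0.009 + 0.075 = 0.095.
At the golden rule the marginal product of capital equals n+g+δ: 0.27·k^(0.27−1) = 0.095. Solving, k_gold = (0.27/0.095)^(1/0.73) ≈ 4.1824.
y_gold = 4.1824^0.27 ≈ 1.4716; c_gold = y_gold − 0.095·k_gold ≈ 1.0743.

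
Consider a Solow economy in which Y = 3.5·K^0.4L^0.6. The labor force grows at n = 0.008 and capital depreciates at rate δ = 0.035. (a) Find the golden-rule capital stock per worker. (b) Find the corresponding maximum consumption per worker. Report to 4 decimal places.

Break-even investment rate: n + δ = 0.008 + 0.035 = 0.043.
At the golden rule the marginal product of capital equals n+δ: 0.4·3.5·k^(0.4−1) = 0.043. Solving, k_gold = (0.4·3.5/0.043)^(1/0.6) ≈ 331.9704.
y_gold = 3.5·331.9704^0.4 ≈ 35.6868; c_gold = y_gold − 0.043·k_gold ≈ 21.4121.

(a) k_gold ≈ 331.9704; (b) c_gold ≈ 21.4121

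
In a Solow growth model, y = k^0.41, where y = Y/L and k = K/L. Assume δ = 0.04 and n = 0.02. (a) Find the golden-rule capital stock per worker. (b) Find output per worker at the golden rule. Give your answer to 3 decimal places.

(a) k_gold ≈ 25.980; (b) y_gold ≈ 3.802

Break-even investment rate: n + δ = 0.02 + 0.04 = 0.06.
Maximizing c = f(k) − (n+δ)·k gives f'(k) = n+δ, i.e. 0.41·k^(0.41−1) = 0.06, so k_gold = (0.41/0.06)^(1/0.59) ≈ 25.9795.
y_gold = 25.9795^0.41 ≈ 3.8019.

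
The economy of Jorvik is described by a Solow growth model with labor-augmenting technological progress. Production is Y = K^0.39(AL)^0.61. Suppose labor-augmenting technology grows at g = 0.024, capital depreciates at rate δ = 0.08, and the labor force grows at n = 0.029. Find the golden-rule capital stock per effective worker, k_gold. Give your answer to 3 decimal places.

The effective depreciation rate is n + g + δ = 0.029 + 0.024 + 0.08 = 0.133.
At the golden rule the marginal product of capital equals n+g+δ: 0.39·k^(0.39−1) = 0.133. Solving, k_gold = (0.39/0.133)^(1/0.61) ≈ 5.8334.

k_gold ≈ 5.833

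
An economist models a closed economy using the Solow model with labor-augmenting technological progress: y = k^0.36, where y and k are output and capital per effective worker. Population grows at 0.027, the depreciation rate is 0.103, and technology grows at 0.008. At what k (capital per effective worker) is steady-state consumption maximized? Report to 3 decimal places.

The effective depreciation rate is n + g + δ = 0.027 + 0.008 + 0.103 = 0.138.
Maximizing c = f(k) − (n+g+δ)·k gives f'(k) = n+g+δ, i.e. 0.36·k^(0.36−1) = 0.138, so k_gold = (0.36/0.138)^(1/0.64) ≈ 4.4736.

k_gold ≈ 4.474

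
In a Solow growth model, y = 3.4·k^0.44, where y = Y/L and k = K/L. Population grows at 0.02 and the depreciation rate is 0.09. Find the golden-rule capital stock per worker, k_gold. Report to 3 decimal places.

n + δ = 0.02 + 0.09 = 0.11.
Setting f'(k) = n+δ gives 0.44·3.4·k^(0.44−1) = 0.11, hence k_gold = (0.44·3.4/0.11)^(1/0.56) ≈ 105.7247.

k_gold ≈ 105.725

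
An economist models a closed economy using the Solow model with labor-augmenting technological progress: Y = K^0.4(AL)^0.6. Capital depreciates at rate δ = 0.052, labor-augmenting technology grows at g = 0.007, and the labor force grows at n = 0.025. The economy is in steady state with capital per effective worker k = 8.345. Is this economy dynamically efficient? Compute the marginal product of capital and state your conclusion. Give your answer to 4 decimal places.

n + g + δ = 0.025 + 0.007 + 0.052 = 0.084.
MPK = 0.4·k^(0.4−1) = 0.4·8.345^(-0.6) ≈ 0.1120.
MPK > 0.084, so the economy is dynamically efficient (under-saving).

dynamically efficient; MPK ≈ 0.1120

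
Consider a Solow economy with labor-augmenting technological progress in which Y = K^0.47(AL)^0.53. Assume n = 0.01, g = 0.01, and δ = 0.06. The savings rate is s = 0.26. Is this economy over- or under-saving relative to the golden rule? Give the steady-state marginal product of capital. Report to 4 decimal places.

under-saving; MPK ≈ 0.1446

Capital per effective worker breaks even when investment replaces (n + g + δ)·k; here n + g + δ = 0.08.
Steady-state k*: s·k^0.47 = 0.08·k gives k* = (0.26/0.08)^(1/0.53) ≈ 9.2431.
MPK = 0.47·9.2431^(-0.53) ≈ 0.1446.
MPK > n+g+δ = 0.08, so the economy is dynamically efficient (under-saving).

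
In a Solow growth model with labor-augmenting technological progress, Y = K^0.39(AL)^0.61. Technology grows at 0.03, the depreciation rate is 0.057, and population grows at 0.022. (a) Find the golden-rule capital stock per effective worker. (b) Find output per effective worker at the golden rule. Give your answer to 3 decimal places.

n + g + δ = 0.022 + 0.03 + 0.057 = 0.109.
Setting f'(k) = n+g+δ gives 0.39·k^(0.39−1) = 0.109, hence k_gold = (0.39/0.109)^(1/0.61) ≈ 8.0836.
y_gold = 8.0836^0.39 ≈ 2.2593.

(a) k_gold ≈ 8.084; (b) y_gold ≈ 2.259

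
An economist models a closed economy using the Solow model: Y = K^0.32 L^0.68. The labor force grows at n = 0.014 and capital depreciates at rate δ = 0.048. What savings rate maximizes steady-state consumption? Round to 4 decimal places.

Capital per worker breaks even when investment replaces (n + δ)·k; here n + δ = 0.062.
At the golden rule MPK = n+δ, and in any Cobb-Douglas steady state s = (n+δ)·k/y = MPK·k/y = capital's share 0.32.

s_gold = 0.3200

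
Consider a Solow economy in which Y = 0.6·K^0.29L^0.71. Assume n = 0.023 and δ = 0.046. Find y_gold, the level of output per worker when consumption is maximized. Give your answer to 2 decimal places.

Capital per worker breaks even when investment replaces (n + δ)·k; here n + δ = 0.069.
Setting f'(k) = n+δ gives 0.29·0.6·k^(0.29−1) = 0.069, hence k_gold = (0.29·0.6/0.069)^(1/0.71) ≈ 3.6794.
Output: y_gold = 0.6·k_gold^0.29 = 0.6·3.6794^0.29 ≈ 0.8754.

y_gold ≈ 0.88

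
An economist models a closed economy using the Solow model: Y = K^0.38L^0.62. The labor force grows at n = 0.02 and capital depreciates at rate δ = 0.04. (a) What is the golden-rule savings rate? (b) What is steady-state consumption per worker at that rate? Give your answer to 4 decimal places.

n + δ = 0.02 + 0.04 = 0.06.
For Cobb-Douglas, s_gold equals capital's share: s_gold = 0.38.
Golden rule sets MPK = n+δ: 0.38·k^(0.38−1) = 0.06, so k_gold = (0.38/0.06)^(1/0.62) ≈ 19.6316.
y_gold = 19.6316^0.38 ≈ 3.0997; c_gold = (1−0.38)·y_gold ≈ 1.9218.

(a) s_gold = 0.3800; (b) c_gold ≈ 1.9218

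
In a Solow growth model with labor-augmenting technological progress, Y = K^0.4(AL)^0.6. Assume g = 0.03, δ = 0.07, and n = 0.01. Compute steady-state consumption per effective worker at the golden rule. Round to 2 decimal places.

Capital per effective worker breaks even when investment replaces (n + g + δ)·k; here n + g + δ = 0.11.
Maximizing c = f(k) − (n+g+δ)·k gives f'(k) = n+g+δ, i.e. 0.4·k^(0.4−1) = 0.11, so k_gold = (0.4/0.11)^(1/0.6) ≈ 8.5990.
y_gold = 8.5990^0.4 ≈ 2.3647.
c_gold = y_gold − (n+g+δ)·k_gold = 2.3647 − 0.11·8.5990 ≈ 1.4188.

c_gold ≈ 1.42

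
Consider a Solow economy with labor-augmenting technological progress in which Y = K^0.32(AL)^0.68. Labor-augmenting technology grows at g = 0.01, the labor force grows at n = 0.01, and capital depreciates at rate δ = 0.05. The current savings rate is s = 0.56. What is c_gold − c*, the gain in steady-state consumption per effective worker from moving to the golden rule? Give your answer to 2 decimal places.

The effective depreciation rate is n + g + δ = 0.01 + 0.01 + 0.05 = 0.07.
Current steady state (s = 0.56): k* = (0.56/0.07)^(1/0.68) ≈ 21.2850, y* = 21.2850^0.32 ≈ 2.6606, c* = (1−0.56)·2.6606 ≈ 1.1707.
Setting f'(k) = n+g+δ gives 0.32·k^(0.32−1) = 0.07, hence k_gold = (0.32/0.07)^(1/0.68) ≈ 9.3468.
y_gold = 9.3468^0.32 ≈ 2.0446, c_gold = y_gold − 0.07·k_gold ≈ 1.3903.
Gain: Δc = 1.3903 − 1.1707 ≈ 0.2197.

Δc ≈ 0.22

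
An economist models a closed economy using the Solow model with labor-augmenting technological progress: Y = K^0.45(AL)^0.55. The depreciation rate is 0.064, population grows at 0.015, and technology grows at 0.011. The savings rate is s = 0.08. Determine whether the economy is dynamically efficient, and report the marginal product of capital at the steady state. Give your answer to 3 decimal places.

n + g + δ = 0.015 + 0.011 + 0.064 = 0.09.
Steady-state k*: s·k^0.45 = 0.09·k gives k* = (0.08/0.09)^(1/0.55) ≈ 0.8072.
MPK = 0.45·0.8072^(-0.55) ≈ 0.5062.
MPK > n+g+δ = 0.09, so the economy is dynamically efficient (under-saving).

dynamically efficient; MPK ≈ 0.506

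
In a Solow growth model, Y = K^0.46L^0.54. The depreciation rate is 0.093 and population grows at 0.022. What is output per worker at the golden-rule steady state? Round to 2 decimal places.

y_gold ≈ 3.26

n + δ = 0.022 + 0.093 = 0.115.
Setting f'(k) = n+δ gives 0.46·k^(0.46−1) = 0.115, hence k_gold = (0.46/0.115)^(1/0.54) ≈ 13.0294.
Output: y_gold = k_gold^0.46 = 13.0294^0.46 ≈ 3.2574.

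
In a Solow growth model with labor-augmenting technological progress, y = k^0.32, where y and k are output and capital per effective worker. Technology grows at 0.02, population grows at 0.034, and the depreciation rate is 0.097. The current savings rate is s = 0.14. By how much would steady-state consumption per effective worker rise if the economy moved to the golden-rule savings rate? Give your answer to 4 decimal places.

n + g + δ = 0.034 + 0.02 + 0.097 = 0.151.
Current steady state (s = 0.14): k* = (0.14/0.151)^(1/0.68) ≈ 0.8947, y* = 0.8947^0.32 ≈ 0.9650, c* = (1−0.14)·0.9650 ≈ 0.8299.
Maximizing c = f(k) − (n+g+δ)·k gives f'(k) = n+g+δ, i.e. 0.32·k^(0.32−1) = 0.151, so k_gold = (0.32/0.151)^(1/0.68) ≈ 3.0176.
y_gold = 3.0176^0.32 ≈ 1.4239, c_gold = y_gold − 0.151·k_gold ≈ 0.9683.
Gain: Δc = 0.9683 − 0.8299 ≈ 0.1384.

Δc ≈ 0.1384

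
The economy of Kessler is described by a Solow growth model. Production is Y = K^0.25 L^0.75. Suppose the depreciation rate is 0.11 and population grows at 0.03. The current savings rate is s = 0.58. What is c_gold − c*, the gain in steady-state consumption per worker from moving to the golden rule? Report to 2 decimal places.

n + δ = 0.03 + 0.11 = 0.14.
Current steady state (s = 0.58): k* = (0.58/0.14)^(1/0.75) ≈ 6.6538, y* = 6.6538^0.25 ≈ 1.6061, c* = (1−0.58)·1.6061 ≈ 0.6746.
Golden rule sets MPK = n+δ: 0.25·k^(0.25−1) = 0.14, so k_gold = (0.25/0.14)^(1/0.75) ≈ 2.1665.
y_gold = 2.1665^0.25 ≈ 1.2132, c_gold = y_gold − 0.14·k_gold ≈ 0.9099.
Gain: Δc = 0.9099 − 0.6746 ≈ 0.2354.

Δc ≈ 0.24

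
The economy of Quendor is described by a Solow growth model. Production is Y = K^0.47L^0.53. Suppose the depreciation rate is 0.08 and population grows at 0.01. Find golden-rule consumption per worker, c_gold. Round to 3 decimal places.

Break-even investment rate: n + δ = 0.01 + 0.08 = 0.09.
At the golden rule the marginal product of capital equals n+δ: 0.47·k^(0.47−1) = 0.09. Solving, k_gold = (0.47/0.09)^(1/0.53) ≈ 22.6175.
y_gold = 22.6175^0.47 ≈ 4.3310.
c_gold = y_gold − (n+δ)·k_gold = 4.3310 − 0.09·22.6175 ≈ 2.2954.

c_gold ≈ 2.295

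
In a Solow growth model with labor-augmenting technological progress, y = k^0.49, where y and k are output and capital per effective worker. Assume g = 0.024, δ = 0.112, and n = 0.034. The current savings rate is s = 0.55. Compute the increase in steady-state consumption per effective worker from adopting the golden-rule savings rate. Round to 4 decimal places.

n + g + δ = 0.034 + 0.024 + 0.112 = 0.17.
Current steady state (s = 0.55): k* = (0.55/0.17)^(1/0.51) ≈ 9.9961, y* = 9.9961^0.49 ≈ 3.0897, c* = (1−0.55)·3.0897 ≈ 1.3904.
Setting f'(k) = n+g+δ gives 0.49·k^(0.49−1) = 0.17, hence k_gold = (0.49/0.17)^(1/0.51) ≈ 7.9701.
y_gold = 7.9701^0.49 ≈ 2.7651, c_gold = y_gold − 0.17·k_gold ≈ 1.4102.
Gain: Δc = 1.4102 − 1.3904 ≈ 0.0199.

Δc ≈ 0.0199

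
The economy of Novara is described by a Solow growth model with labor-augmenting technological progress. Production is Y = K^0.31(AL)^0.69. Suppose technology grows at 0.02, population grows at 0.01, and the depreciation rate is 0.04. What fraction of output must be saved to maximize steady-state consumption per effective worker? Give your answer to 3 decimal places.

Break-even investment rate: n + g + δ = 0.01 + 0.02 + 0.04 = 0.07.
At the golden rule MPK = n+g+δ, and in any Cobb-Douglas steady state s = (n+g+δ)·k/y = MPK·k/y = capital's share 0.31.

s_gold = 0.310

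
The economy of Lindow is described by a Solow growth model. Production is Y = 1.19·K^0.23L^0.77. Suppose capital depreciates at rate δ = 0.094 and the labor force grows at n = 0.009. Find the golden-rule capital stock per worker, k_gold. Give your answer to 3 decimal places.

Capital per worker breaks even when investment replaces (n + δ)·k; here n + δ = 0.103.
Maximizing c = f(k) − (n+δ)·k gives f'(k) = n+δ, i.e. 0.23·1.19·k^(0.23−1) = 0.103, so k_gold = (0.23·1.19/0.103)^(1/0.77) ≈ 3.5581.

k_gold ≈ 3.558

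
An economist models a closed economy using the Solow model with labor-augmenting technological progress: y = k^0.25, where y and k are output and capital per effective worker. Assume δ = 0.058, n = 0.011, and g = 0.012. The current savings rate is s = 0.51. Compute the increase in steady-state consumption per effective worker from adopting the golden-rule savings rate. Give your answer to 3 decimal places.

Δc ≈ 0.187

Break-even investment rate: n + g + δ = 0.011 + 0.012 + 0.058 = 0.081.
Current steady state (s = 0.51): k* = (0.51/0.081)^(1/0.75) ≈ 11.6264, y* = 11.6264^0.25 ≈ 1.8466, c* = (1−0.51)·1.8466 ≈ 0.9048.
At the golden rule the marginal product of capital equals n+g+δ: 0.25·k^(0.25−1) = 0.081. Solving, k_gold = (0.25/0.081)^(1/0.75) ≈ 4.4937.
y_gold = 4.4937^0.25 ≈ 1.4560, c_gold = y_gold − 0.081·k_gold ≈ 1.0920.
Gain: Δc = 1.0920 − 0.9048 ≈ 0.1872.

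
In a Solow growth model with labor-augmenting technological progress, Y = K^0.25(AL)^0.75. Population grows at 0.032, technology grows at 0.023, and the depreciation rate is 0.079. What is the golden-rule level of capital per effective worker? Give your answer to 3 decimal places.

k_gold ≈ 2.297

The effective depreciation rate is n + g + δ = 0.032 + 0.023 + 0.079 = 0.134.
Golden rule sets MPK = n+g+δ: 0.25·k^(0.25−1) = 0.134, so k_gold = (0.25/0.134)^(1/0.75) ≈ 2.2967.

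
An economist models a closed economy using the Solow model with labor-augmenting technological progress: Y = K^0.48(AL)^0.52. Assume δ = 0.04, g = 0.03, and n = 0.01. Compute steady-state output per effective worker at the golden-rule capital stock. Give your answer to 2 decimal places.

The effective depreciation rate is n + g + δ = 0.01 + 0.03 + 0.04 = 0.08.
At the golden rule the marginal product of capital equals n+g+δ: 0.48·k^(0.48−1) = 0.08. Solving, k_gold = (0.48/0.08)^(1/0.52) ≈ 31.3650.
Output: y_gold = k_gold^0.48 = 31.3650^0.48 ≈ 5.2275.

y_gold ≈ 5.23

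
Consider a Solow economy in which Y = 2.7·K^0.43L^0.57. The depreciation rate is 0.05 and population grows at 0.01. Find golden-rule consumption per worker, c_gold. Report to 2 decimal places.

Break-even investment rate: n + δ = 0.01 + 0.05 = 0.06.
Setting f'(k) = n+δ gives 0.43·2.7·k^(0.43−1) = 0.06, hence k_gold = (0.43·2.7/0.06)^(1/0.57) ≈ 180.8569.
y_gold = 2.7·180.8569^0.43 ≈ 25.2358.
c_gold = y_gold − (n+δ)·k_gold = 25.2358 − 0.06·180.8569 ≈ 14.3844.

c_gold ≈ 14.38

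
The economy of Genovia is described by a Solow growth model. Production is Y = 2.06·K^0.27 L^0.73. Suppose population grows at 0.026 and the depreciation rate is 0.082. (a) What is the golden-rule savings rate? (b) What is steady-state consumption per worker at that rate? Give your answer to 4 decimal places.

(a) s_gold = 0.2700; (b) c_gold ≈ 2.7572

Capital per worker breaks even when investment replaces (n + δ)·k; here n + δ = 0.108.
For Cobb-Douglas, s_gold equals capital's share: s_gold = 0.27.
At the golden rule the marginal product of capital equals n+δ: 0.27·2.06·k^(0.27−1) = 0.108. Solving, k_gold = (0.27·2.06/0.108)^(1/0.73) ≈ 9.4423.
y_gold = 2.06·9.4423^0.27 ≈ 3.7769; c_gold = (1−0.27)·y_gold ≈ 2.7572.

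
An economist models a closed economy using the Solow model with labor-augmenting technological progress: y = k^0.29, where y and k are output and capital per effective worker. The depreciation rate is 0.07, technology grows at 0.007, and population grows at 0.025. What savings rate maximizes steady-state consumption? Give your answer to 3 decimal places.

The effective depreciation rate is n + g + δ = 0.025 + 0.007 + 0.07 = 0.102.
At the golden rule MPK = n+g+δ, and in any Cobb-Douglas steady state s = (n+g+δ)·k/y = MPK·k/y = capital's share 0.29.

s_gold = 0.290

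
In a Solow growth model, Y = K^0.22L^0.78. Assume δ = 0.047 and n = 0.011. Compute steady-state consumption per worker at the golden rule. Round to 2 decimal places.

Capital per worker breaks even when investment replaces (n + δ)·k; here n + δ = 0.058.
At the golden rule the marginal product of capital equals n+δ: 0.22·k^(0.22−1) = 0.058. Solving, k_gold = (0.22/0.058)^(1/0.78) ≈ 5.5246.
y_gold = 5.5246^0.22 ≈ 1.4565.
c_gold = y_gold − (n+δ)·k_gold = 1.4565 − 0.058·5.5246 ≈ 1.1361.

c_gold ≈ 1.14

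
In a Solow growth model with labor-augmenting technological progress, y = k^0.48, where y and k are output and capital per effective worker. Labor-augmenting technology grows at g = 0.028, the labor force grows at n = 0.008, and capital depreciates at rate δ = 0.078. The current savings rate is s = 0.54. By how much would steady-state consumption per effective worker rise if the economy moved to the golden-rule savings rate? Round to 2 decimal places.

Δc ≈ 0.03

n + g + δ = 0.008 + 0.028 + 0.078 = 0.114.
Current steady state (s = 0.54): k* = (0.54/0.114)^(1/0.52) ≈ 19.9075, y* = 19.9075^0.48 ≈ 4.2027, c* = (1−0.54)·4.2027 ≈ 1.9332.
Setting f'(k) = n+g+δ gives 0.48·k^(0.48−1) = 0.114, hence k_gold = (0.48/0.114)^(1/0.52) ≈ 15.8726.
y_gold = 15.8726^0.48 ≈ 3.7697, c_gold = y_gold − 0.114·k_gold ≈ 1.9603.
Gain: Δc = 1.9603 − 1.9332 ≈ 0.0270.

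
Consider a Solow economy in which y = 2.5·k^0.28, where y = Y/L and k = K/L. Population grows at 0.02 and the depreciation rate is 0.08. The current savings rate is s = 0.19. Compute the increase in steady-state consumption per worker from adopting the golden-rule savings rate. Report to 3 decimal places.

Break-even investment rate: n + δ = 0.02 + 0.08 = 0.1.
Current steady state (s = 0.19): k* = (0.19·2.5/0.1)^(1/0.72) ≈ 8.7067, y* = 2.5·8.7067^0.28 ≈ 4.5825, c* = (1−0.19)·4.5825 ≈ 3.7118.
Setting f'(k) = n+δ gives 0.28·2.5·k^(0.28−1) = 0.1, hence k_gold = (0.28·2.5/0.1)^(1/0.72) ≈ 14.9193.
y_gold = 2.5·14.9193^0.28 ≈ 5.3283, c_gold = y_gold − 0.1·k_gold ≈ 3.8364.
Gain: Δc = 3.8364 − 3.7118 ≈ 0.1246.

Δc ≈ 0.125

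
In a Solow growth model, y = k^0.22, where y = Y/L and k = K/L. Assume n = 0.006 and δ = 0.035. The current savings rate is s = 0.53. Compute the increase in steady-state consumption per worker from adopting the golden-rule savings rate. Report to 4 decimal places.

Break-even investment rate: n + δ = 0.006 + 0.035 = 0.041.
Current steady state (s = 0.53): k* = (0.53/0.041)^(1/0.78) ≈ 26.6066, y* = 26.6066^0.22 ≈ 2.0582, c* = (1−0.53)·2.0582 ≈ 0.9674.
Maximizing c = f(k) − (n+δ)·k gives f'(k) = n+δ, i.e. 0.22·k^(0.22−1) = 0.041, so k_gold = (0.22/0.041)^(1/0.78) ≈ 8.6186.
y_gold = 8.6186^0.22 ≈ 1.6062, c_gold = y_gold − 0.041·k_gold ≈ 1.2528.
Gain: Δc = 1.2528 − 0.9674 ≈ 0.2854.

Δc ≈ 0.2854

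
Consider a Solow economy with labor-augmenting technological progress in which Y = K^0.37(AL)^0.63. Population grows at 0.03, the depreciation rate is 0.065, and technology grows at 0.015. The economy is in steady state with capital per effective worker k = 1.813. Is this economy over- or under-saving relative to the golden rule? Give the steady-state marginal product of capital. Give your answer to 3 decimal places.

under-saving; MPK ≈ 0.254

Capital per effective worker breaks even when investment replaces (n + g + δ)·k; here n + g + δ = 0.11.
MPK = 0.37·k^(0.37−1) = 0.37·1.813^(-0.63) ≈ 0.2543.
MPK > 0.11, so the economy is dynamically efficient (under-saving).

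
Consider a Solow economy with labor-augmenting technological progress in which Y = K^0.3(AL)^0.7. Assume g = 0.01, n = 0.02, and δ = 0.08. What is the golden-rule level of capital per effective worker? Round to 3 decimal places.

k_gold ≈ 4.192

n + g + δ = 0.02 + 0.01 + 0.08 = 0.11.
Setting f'(k) = n+g+δ gives 0.3·k^(0.3−1) = 0.11, hence k_gold = (0.3/0.11)^(1/0.7) ≈ 4.1925.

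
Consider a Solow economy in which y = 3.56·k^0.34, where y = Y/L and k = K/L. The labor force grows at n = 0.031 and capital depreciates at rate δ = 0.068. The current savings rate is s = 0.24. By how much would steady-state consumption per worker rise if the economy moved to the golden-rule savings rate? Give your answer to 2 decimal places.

Break-even investment rate: n + δ = 0.031 + 0.068 = 0.099.
Current steady state (s = 0.24): k* = (0.24·3.56/0.099)^(1/0.66) ≈ 26.1952, y* = 3.56·26.1952^0.34 ≈ 10.8055, c* = (1−0.24)·10.8055 ≈ 8.2122.
Setting f'(k) = n+δ gives 0.34·3.56·k^(0.34−1) = 0.099, hence k_gold = (0.34·3.56/0.099)^(1/0.66) ≈ 44.4032.
y_gold = 3.56·44.4032^0.34 ≈ 12.9292, c_gold = y_gold − 0.099·k_gold ≈ 8.5333.
Gain: Δc = 8.5333 − 8.2122 ≈ 0.3211.

Δc ≈ 0.32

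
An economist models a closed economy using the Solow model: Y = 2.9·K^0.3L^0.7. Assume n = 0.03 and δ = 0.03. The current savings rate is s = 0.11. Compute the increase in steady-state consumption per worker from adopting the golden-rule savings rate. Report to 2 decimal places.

Break-even investment rate: n + δ = 0.03 + 0.03 = 0.06.
Current steady state (s = 0.11): k* = (0.11·2.9/0.06)^(1/0.7) ≈ 10.8800, y* = 2.9·10.8800^0.3 ≈ 5.9345, c* = (1−0.11)·5.9345 ≈ 5.2817.
Golden rule sets MPK = n+δ: 0.3·2.9·k^(0.3−1) = 0.06, so k_gold = (0.3·2.9/0.06)^(1/0.7) ≈ 45.6139.
y_gold = 2.9·45.6139^0.3 ≈ 9.1228, c_gold = y_gold − 0.06·k_gold ≈ 6.3859.
Gain: Δc = 6.3859 − 5.2817 ≈ 1.1042.

Δc ≈ 1.10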